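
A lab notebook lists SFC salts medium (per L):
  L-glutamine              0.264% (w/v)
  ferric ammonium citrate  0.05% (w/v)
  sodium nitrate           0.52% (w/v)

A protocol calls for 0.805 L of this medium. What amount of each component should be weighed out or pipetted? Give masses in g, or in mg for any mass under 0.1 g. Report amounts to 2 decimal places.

L-glutamine 2.13 g; ferric ammonium citrate 0.40 g; sodium nitrate 4.19 g

Working volume: 0.805 L.
L-glutamine: 0.264 g per 100 mL × 805 mL ÷ 100 = 2.13 g
ferric ammonium citrate: 0.05% w/v = 0.5 g/L → 0.5 × 0.805 L = 0.40 g
sodium nitrate: 0.52% w/v = 5.2 g/L → 5.2 × 0.805 L = 4.19 g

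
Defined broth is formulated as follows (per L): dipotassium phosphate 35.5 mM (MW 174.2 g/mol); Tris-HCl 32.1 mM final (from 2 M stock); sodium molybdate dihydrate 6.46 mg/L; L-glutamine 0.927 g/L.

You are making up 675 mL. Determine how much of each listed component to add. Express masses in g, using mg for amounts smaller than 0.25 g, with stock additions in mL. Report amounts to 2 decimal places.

dipotassium phosphate 4.17 g; Tris-HCl 10.83 mL; sodium molybdate dihydrate 4.36 mg; L-glutamine 0.63 g

Working volume: 675 mL = 0.675 L.
dipotassium phosphate: 35.5 mmol/L × 174.2 g/mol × 0.675 L ÷ 1000 = 4.17 g
Tris-HCl: V = C2·V2/C1 = 32.1 mM × 675 mL ÷ 2000 mM = 10.83 mL
sodium molybdate dihydrate: 6.46 mg/L × 0.675 L = 4.36 mg
L-glutamine: 0.927 g/L × 0.675 L = 0.63 g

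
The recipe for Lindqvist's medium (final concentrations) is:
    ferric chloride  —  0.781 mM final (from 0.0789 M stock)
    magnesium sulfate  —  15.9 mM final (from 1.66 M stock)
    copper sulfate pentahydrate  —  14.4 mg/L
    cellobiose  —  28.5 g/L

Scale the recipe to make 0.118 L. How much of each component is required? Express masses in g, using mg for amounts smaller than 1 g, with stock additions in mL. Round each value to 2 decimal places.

Scale factor relative to 1 L: 0.118.
ferric chloride: dilute stock: 0.781 mM × 118 mL ÷ 78.9 mM = 1.17 mL
magnesium sulfate: V = C2·V2/C1 = 15.9 mM × 118 mL ÷ 1660 mM = 1.13 mL
copper sulfate pentahydrate: 14.4 mg/L × 0.118 L = 1.70 mg
cellobiose: 28.5 g/L × 0.118 L = 3.36 g

ferric chloride 1.17 mL; magnesium sulfate 1.13 mL; copper sulfate pentahydrate 1.70 mg; cellobiose 3.36 g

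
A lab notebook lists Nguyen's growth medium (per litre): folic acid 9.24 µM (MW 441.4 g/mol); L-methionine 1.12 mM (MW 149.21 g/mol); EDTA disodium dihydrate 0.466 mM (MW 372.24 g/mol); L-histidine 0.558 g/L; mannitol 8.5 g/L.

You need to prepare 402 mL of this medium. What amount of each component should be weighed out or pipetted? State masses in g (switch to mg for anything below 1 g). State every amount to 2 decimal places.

folic acid 1.64 mg; L-methionine 67.18 mg; EDTA disodium dihydrate 69.73 mg; L-histidine 224.32 mg; mannitol 3.42 g

Target volume = 402 mL = 0.402 L.
folic acid: 9.24 µmol/L × 441.4 g/mol × 0.402 L ÷ 1000 = 1.64 mg
L-methionine: 1.12 mmol/L × 149.21 mg/mmol × 0.402 L = 67.18 mg
EDTA disodium dihydrate: 0.466 mmol/L × 372.24 mg/mmol × 0.402 L = 69.73 mg
L-histidine: 0.558 g/L × 0.402 L = 0.224316 g = 224.32 mg
mannitol: 8.5 g/L × 0.402 L = 3.42 g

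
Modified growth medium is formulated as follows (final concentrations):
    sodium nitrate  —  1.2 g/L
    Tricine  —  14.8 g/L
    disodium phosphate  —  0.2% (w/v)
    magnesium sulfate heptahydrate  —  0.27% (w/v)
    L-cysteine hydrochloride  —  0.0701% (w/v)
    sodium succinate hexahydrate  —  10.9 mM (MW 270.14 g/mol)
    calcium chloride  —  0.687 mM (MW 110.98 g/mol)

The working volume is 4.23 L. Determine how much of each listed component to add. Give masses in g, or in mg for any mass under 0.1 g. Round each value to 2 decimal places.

Working volume: 4.23 L.
sodium nitrate: 1.2 g/L × 4.23 L = 5.08 g
Tricine: 14.8 g/L × 4.23 L = 62.60 g
disodium phosphate: 0.2 g per 100 mL × 4230 mL ÷ 100 = 8.46 g
magnesium sulfate heptahydrate: 0.27 g per 100 mL × 4230 mL ÷ 100 = 11.42 g
L-cysteine hydrochloride: 0.0701% w/v = 0.701 g/L → 0.701 × 4.23 L = 2.97 g
sodium succinate hexahydrate: 10.9 mmol/L × 270.14 g/mol × 4.23 L ÷ 1000 = 12.46 g
calcium chloride: 0.687 mmol/L × 110.98 g/mol × 4.23 L ÷ 1000 = 0.32 g

sodium nitrate 5.08 g; Tricine 62.60 g; disodium phosphate 8.46 g; magnesium sulfate heptahydrate 11.42 g; L-cysteine hydrochloride 2.97 g; sodium succinate hexahydrate 12.46 g; calcium chloride 0.32 g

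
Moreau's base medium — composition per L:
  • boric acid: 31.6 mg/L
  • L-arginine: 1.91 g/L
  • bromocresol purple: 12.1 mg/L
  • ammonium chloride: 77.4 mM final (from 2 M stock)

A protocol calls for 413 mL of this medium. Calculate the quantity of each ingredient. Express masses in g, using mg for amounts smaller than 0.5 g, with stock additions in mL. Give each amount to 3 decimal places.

boric acid 13.051 mg; L-arginine 0.789 g; bromocresol purple 4.997 mg; ammonium chloride 15.983 mL

Scale factor relative to 1 L: 0.413.
boric acid: 31.6 mg/L × 0.413 L = 13.051 mg
L-arginine: 1.91 g/L × 0.413 L = 0.789 g
bromocresol purple: 12.1 mg/L × 0.413 L = 4.997 mg
ammonium chloride: V = C2·V2/C1 = 77.4 mM × 413 mL ÷ 2000 mM = 15.983 mL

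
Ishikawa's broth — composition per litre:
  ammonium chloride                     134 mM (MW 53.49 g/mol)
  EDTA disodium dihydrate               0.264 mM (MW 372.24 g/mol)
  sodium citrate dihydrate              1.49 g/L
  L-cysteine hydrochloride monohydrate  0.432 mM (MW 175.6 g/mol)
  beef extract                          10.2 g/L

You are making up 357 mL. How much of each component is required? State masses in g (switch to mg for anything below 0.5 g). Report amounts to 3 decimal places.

Scale factor relative to 1 L: 0.357.
ammonium chloride: 134 mmol/L × 53.49 g/mol × 0.357 L ÷ 1000 = 2.559 g
EDTA disodium dihydrate: 0.264 mmol/L × 372.24 mg/mmol × 0.357 L = 35.083 mg
sodium citrate dihydrate: 1.49 g/L × 0.357 L = 0.532 g
L-cysteine hydrochloride monohydrate: 0.432 mmol/L × 175.6 mg/mmol × 0.357 L = 27.082 mg
beef extract: 10.2 g/L × 0.357 L = 3.641 g

ammonium chloride 2.559 g; EDTA disodium dihydrate 35.083 mg; sodium citrate dihydrate 0.532 g; L-cysteine hydrochloride monohydrate 27.082 mg; beef extract 3.641 g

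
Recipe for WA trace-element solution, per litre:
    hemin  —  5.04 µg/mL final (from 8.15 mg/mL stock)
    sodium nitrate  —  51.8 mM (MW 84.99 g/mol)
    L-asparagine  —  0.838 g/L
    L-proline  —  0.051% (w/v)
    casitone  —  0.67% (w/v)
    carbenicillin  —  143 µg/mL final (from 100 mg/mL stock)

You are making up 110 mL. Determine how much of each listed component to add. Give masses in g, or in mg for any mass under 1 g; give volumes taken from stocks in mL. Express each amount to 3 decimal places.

Target volume = 110 mL = 0.11 L.
hemin: V = C2·V2/C1 = 5.04 µg/mL × 110 mL ÷ 8150 µg/mL = 0.068 mL
sodium nitrate: 51.8 mmol/L × 84.99 mg/mmol × 0.11 L = 484.273 mg
L-asparagine: 0.838 g/L × 0.11 L = 0.09218 g = 92.180 mg
L-proline: 0.051% w/v = 0.51 g/L → 0.51 × 0.11 L = 0.0561 g = 56.100 mg
casitone: 0.67% w/v = 6.7 g/L → 6.7 × 0.11 L = 0.737 g = 737.000 mg
carbenicillin: C1V1 = C2V2 → 143 µg/mL × 110 mL ÷ 100000 µg/mL = 0.157 mL

hemin 0.068 mL; sodium nitrate 484.273 mg; L-asparagine 92.180 mg; L-proline 56.100 mg; casitone 737.000 mg; carbenicillin 0.157 mL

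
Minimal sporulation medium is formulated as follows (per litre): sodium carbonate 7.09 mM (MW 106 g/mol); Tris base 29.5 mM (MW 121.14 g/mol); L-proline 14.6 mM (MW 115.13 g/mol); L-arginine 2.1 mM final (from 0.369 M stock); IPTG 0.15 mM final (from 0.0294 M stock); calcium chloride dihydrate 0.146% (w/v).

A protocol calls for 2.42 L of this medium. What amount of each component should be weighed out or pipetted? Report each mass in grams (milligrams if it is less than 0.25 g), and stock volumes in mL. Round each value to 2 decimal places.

Working volume: 2.42 L.
sodium carbonate: 7.09 mmol/L × 106 g/mol × 2.42 L ÷ 1000 = 1.82 g
Tris base: 29.5 mmol/L × 121.14 g/mol × 2.42 L ÷ 1000 = 8.65 g
L-proline: 14.6 mmol/L × 115.13 g/mol × 2.42 L ÷ 1000 = 4.07 g
L-arginine: dilute stock: 2.1 mM × 2420 mL ÷ 369 mM = 13.77 mL
IPTG: dilute stock: 0.15 mM × 2420 mL ÷ 29.4 mM = 12.35 mL
calcium chloride dihydrate: 0.146% w/v = 1.46 g/L → 1.46 × 2.42 L = 3.53 g

sodium carbonate 1.82 g; Tris base 8.65 g; L-proline 4.07 g; L-arginine 13.77 mL; IPTG 12.35 mL; calcium chloride dihydrate 3.53 g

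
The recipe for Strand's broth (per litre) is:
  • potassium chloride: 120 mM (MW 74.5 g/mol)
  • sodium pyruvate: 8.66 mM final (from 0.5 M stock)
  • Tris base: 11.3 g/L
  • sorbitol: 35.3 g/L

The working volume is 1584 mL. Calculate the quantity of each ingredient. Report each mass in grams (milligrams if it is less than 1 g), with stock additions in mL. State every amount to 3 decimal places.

Scale factor relative to 1 L: 1.584.
potassium chloride: 120 mmol/L × 74.5 g/mol × 1.584 L ÷ 1000 = 14.161 g
sodium pyruvate: C1V1 = C2V2 → 8.66 mM × 1584 mL ÷ 500 mM = 27.435 mL
Tris base: 11.3 g/L × 1.584 L = 17.899 g
sorbitol: 35.3 g/L × 1.584 L = 55.915 g

potassium chloride 14.161 g; sodium pyruvate 27.435 mL; Tris base 17.899 g; sorbitol 55.915 g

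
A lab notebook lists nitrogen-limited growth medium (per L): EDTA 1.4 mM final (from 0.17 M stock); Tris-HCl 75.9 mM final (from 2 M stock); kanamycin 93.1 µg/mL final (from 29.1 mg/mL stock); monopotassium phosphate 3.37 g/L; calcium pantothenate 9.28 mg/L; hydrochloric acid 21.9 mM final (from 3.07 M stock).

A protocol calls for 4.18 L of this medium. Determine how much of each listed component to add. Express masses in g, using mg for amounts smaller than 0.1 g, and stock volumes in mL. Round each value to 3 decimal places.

Scale factor relative to 1 L: 4.18.
EDTA: C1V1 = C2V2 → 1.4 mM × 4180 mL ÷ 170 mM = 34.424 mL
Tris-HCl: dilute stock: 75.9 mM × 4180 mL ÷ 2000 mM = 158.631 mL
kanamycin: V = C2·V2/C1 = 93.1 µg/mL × 4180 mL ÷ 29100 µg/mL = 13.373 mL
monopotassium phosphate: 3.37 g/L × 4.18 L = 14.087 g
calcium pantothenate: 9.28 mg/L × 4.18 L = 38.790 mg
hydrochloric acid: dilute stock: 21.9 mM × 4180 mL ÷ 3070 mM = 29.818 mL

EDTA 34.424 mL; Tris-HCl 158.631 mL; kanamycin 13.373 mL; monopotassium phosphate 14.087 g; calcium pantothenate 38.790 mg; hydrochloric acid 29.818 mL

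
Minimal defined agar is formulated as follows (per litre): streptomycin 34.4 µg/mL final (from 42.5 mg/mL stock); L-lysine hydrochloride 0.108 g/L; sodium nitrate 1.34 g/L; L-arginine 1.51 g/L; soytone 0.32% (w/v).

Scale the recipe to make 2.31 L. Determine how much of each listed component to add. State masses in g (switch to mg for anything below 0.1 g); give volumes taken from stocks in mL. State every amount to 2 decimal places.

streptomycin 1.87 mL; L-lysine hydrochloride 0.25 g; sodium nitrate 3.10 g; L-arginine 3.49 g; soytone 7.39 g

Working volume: 2.31 L.
streptomycin: C1V1 = C2V2 → 34.4 µg/mL × 2310 mL ÷ 42500 µg/mL = 1.87 mL
L-lysine hydrochloride: 0.108 g/L × 2.31 L = 0.25 g
sodium nitrate: 1.34 g/L × 2.31 L = 3.10 g
L-arginine: 1.51 g/L × 2.31 L = 3.49 g
soytone: 0.32 g per 100 mL × 2310 mL ÷ 100 = 7.39 g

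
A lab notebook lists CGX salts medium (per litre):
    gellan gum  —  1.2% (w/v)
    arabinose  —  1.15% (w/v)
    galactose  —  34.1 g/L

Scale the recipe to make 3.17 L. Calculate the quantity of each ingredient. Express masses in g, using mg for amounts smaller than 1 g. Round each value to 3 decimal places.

gellan gum 38.040 g; arabinose 36.455 g; galactose 108.097 g

Scale factor relative to 1 L: 3.17.
gellan gum: 1.2% w/v = 12 g/L → 12 × 3.17 L = 38.040 g
arabinose: 1.15% w/v = 11.5 g/L → 11.5 × 3.17 L = 36.455 g
galactose: 34.1 g/L × 3.17 L = 108.097 g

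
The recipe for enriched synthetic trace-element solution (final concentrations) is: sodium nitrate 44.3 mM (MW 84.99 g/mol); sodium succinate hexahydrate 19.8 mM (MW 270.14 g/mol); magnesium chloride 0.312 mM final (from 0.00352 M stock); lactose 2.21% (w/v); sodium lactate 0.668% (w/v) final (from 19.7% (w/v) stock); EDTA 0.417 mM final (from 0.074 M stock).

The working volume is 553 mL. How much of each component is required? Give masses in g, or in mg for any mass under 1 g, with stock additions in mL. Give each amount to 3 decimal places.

sodium nitrate 2.082 g; sodium succinate hexahydrate 2.958 g; magnesium chloride 49.016 mL; lactose 12.221 g; sodium lactate 18.751 mL; EDTA 3.116 mL

Scale factor relative to 1 L: 0.553.
sodium nitrate: 44.3 mmol/L × 84.99 g/mol × 0.553 L ÷ 1000 = 2.082 g
sodium succinate hexahydrate: 19.8 mmol/L × 270.14 g/mol × 0.553 L ÷ 1000 = 2.958 g
magnesium chloride: C1V1 = C2V2 → 0.312 mM × 553 mL ÷ 3.52 mM = 49.016 mL
lactose: 2.21% w/v = 22.1 g/L → 22.1 × 0.553 L = 12.221 g
sodium lactate: V = C2·V2/C1 = 0.668% ÷ 19.7% × 553 mL = 18.751 mL
EDTA: C1V1 = C2V2 → 0.417 mM × 553 mL ÷ 74 mM = 3.116 mL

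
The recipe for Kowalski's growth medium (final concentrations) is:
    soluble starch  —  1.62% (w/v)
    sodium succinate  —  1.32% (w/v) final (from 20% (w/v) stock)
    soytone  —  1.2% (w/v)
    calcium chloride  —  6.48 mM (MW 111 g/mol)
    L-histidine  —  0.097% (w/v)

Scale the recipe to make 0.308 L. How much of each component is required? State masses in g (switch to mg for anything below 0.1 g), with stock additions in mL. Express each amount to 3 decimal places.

Scale factor relative to 1 L: 0.308.
soluble starch: 1.62 g per 100 mL × 308 mL ÷ 100 = 4.990 g
sodium succinate: C1V1 = C2V2 → 1.32% ÷ 20% × 308 mL = 20.328 mL
soytone: 1.2 g per 100 mL × 308 mL ÷ 100 = 3.696 g
calcium chloride: 6.48 mmol/L × 111 g/mol × 0.308 L ÷ 1000 = 0.222 g
L-histidine: 0.097 g per 100 mL × 308 mL ÷ 100 = 0.299 g

soluble starch 4.990 g; sodium succinate 20.328 mL; soytone 3.696 g; calcium chloride 0.222 g; L-histidine 0.299 g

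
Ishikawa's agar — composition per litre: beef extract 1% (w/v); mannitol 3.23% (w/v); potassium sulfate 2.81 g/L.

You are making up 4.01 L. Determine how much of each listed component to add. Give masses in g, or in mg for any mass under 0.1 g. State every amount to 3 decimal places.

Working volume: 4.01 L.
beef extract: 1 g per 100 mL × 4010 mL ÷ 100 = 40.100 g
mannitol: 3.23% w/v = 32.3 g/L → 32.3 × 4.01 L = 129.523 g
potassium sulfate: 2.81 g/L × 4.01 L = 11.268 g

beef extract 40.100 g; mannitol 129.523 g; potassium sulfate 11.268 g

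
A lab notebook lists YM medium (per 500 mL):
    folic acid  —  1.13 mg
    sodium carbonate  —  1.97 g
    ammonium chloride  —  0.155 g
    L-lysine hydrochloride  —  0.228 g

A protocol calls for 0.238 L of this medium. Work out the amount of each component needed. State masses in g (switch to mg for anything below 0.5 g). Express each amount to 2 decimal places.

Scale factor = 238 mL / 500 mL = 0.476.
folic acid: 1.13 mg × (238 mL / 500 mL) = 0.54 mg
sodium carbonate: 1.97 g × (238 mL / 500 mL) = 0.94 g
ammonium chloride: 0.155 g × (238 mL / 500 mL) = 0.07378 g = 73.78 mg
L-lysine hydrochloride: 0.228 g × (238 mL / 500 mL) = 0.108528 g = 108.53 mg

folic acid 0.54 mg; sodium carbonate 0.94 g; ammonium chloride 73.78 mg; L-lysine hydrochloride 108.53 mg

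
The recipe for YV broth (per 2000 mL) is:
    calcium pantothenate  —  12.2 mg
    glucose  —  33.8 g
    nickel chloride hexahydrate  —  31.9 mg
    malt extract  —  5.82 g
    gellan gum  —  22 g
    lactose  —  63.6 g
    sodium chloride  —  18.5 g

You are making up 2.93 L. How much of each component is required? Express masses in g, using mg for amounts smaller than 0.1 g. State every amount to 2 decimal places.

calcium pantothenate 17.87 mg; glucose 49.52 g; nickel chloride hexahydrate 46.73 mg; malt extract 8.53 g; gellan gum 32.23 g; lactose 93.17 g; sodium chloride 27.10 g

Scale factor = 2930 mL / 2000 mL = 1.465.
calcium pantothenate: 12.2 mg × (2930 mL / 2000 mL) = 17.87 mg
glucose: 33.8 g × (2930 mL / 2000 mL) = 49.52 g
nickel chloride hexahydrate: 31.9 mg × (2930 mL / 2000 mL) = 46.73 mg
malt extract: 5.82 g × (2930 mL / 2000 mL) = 8.53 g
gellan gum: 22 g × (2930 mL / 2000 mL) = 32.23 g
lactose: 63.6 g × (2930 mL / 2000 mL) = 93.17 g
sodium chloride: 18.5 g × (2930 mL / 2000 mL) = 27.10 g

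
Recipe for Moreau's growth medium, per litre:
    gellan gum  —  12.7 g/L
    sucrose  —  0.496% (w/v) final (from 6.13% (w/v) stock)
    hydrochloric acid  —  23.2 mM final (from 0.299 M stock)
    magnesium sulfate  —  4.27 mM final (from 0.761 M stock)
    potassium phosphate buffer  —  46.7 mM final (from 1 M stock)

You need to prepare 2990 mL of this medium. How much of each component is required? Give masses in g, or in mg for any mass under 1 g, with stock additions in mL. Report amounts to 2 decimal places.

gellan gum 37.97 g; sucrose 241.93 mL; hydrochloric acid 232.00 mL; magnesium sulfate 16.78 mL; potassium phosphate buffer 139.63 mL

Target volume = 2990 mL = 2.99 L.
gellan gum: 12.7 g/L × 2.99 L = 37.97 g
sucrose: C1V1 = C2V2 → 0.496% ÷ 6.13% × 2990 mL = 241.93 mL
hydrochloric acid: V = C2·V2/C1 = 23.2 mM × 2990 mL ÷ 299 mM = 232.00 mL
magnesium sulfate: C1V1 = C2V2 → 4.27 mM × 2990 mL ÷ 761 mM = 16.78 mL
potassium phosphate buffer: V = C2·V2/C1 = 46.7 mM × 2990 mL ÷ 1000 mM = 139.63 mL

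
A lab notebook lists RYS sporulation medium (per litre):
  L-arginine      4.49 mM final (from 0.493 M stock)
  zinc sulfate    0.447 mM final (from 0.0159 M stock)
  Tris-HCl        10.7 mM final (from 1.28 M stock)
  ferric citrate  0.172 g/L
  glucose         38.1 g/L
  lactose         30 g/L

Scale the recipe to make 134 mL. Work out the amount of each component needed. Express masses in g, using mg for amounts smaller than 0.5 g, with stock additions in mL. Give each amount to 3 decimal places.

Working volume: 134 mL = 0.134 L.
L-arginine: dilute stock: 4.49 mM × 134 mL ÷ 493 mM = 1.220 mL
zinc sulfate: C1V1 = C2V2 → 0.447 mM × 134 mL ÷ 15.9 mM = 3.767 mL
Tris-HCl: V = C2·V2/C1 = 10.7 mM × 134 mL ÷ 1280 mM = 1.120 mL
ferric citrate: 0.172 g/L × 0.134 L = 0.023048 g = 23.048 mg
glucose: 38.1 g/L × 0.134 L = 5.105 g
lactose: 30 g/L × 0.134 L = 4.020 g

L-arginine 1.220 mL; zinc sulfate 3.767 mL; Tris-HCl 1.120 mL; ferric citrate 23.048 mg; glucose 5.105 g; lactose 4.020 g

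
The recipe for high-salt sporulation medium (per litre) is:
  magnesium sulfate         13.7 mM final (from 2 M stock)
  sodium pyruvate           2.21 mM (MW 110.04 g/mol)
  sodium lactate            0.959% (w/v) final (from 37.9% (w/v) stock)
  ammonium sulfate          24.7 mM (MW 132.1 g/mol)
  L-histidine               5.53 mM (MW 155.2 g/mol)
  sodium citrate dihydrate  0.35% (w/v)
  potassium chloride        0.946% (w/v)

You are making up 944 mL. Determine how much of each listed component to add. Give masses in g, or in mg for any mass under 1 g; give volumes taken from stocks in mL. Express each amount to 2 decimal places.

magnesium sulfate 6.47 mL; sodium pyruvate 229.57 mg; sodium lactate 23.89 mL; ammonium sulfate 3.08 g; L-histidine 810.19 mg; sodium citrate dihydrate 3.30 g; potassium chloride 8.93 g

Working volume: 944 mL = 0.944 L.
magnesium sulfate: V = C2·V2/C1 = 13.7 mM × 944 mL ÷ 2000 mM = 6.47 mL
sodium pyruvate: 2.21 mmol/L × 110.04 mg/mmol × 0.944 L = 229.57 mg
sodium lactate: C1V1 = C2V2 → 0.959% ÷ 37.9% × 944 mL = 23.89 mL
ammonium sulfate: 24.7 mmol/L × 132.1 g/mol × 0.944 L ÷ 1000 = 3.08 g
L-histidine: 5.53 mmol/L × 155.2 mg/mmol × 0.944 L = 810.19 mg
sodium citrate dihydrate: 0.35 g per 100 mL × 944 mL ÷ 100 = 3.30 g
potassium chloride: 0.946% w/v = 9.46 g/L → 9.46 × 0.944 L = 8.93 g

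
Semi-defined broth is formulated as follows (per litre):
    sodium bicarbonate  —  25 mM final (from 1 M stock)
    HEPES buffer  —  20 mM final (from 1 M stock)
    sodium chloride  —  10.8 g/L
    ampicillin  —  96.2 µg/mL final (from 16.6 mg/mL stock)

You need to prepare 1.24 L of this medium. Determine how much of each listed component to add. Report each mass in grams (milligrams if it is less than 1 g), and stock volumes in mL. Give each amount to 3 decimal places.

Working volume: 1.24 L.
sodium bicarbonate: C1V1 = C2V2 → 25 mM × 1240 mL ÷ 1000 mM = 31.000 mL
HEPES buffer: C1V1 = C2V2 → 20 mM × 1240 mL ÷ 1000 mM = 24.800 mL
sodium chloride: 10.8 g/L × 1.24 L = 13.392 g
ampicillin: dilute stock: 96.2 µg/mL × 1240 mL ÷ 16600 µg/mL = 7.186 mL

sodium bicarbonate 31.000 mL; HEPES buffer 24.800 mL; sodium chloride 13.392 g; ampicillin 7.186 mL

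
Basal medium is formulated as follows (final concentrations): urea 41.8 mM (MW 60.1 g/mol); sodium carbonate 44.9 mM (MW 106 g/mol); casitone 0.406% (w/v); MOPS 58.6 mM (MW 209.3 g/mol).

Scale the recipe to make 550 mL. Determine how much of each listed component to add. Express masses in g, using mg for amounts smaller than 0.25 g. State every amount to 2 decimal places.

Scale factor relative to 1 L: 0.55.
urea: 41.8 mmol/L × 60.1 g/mol × 0.55 L ÷ 1000 = 1.38 g
sodium carbonate: 44.9 mmol/L × 106 g/mol × 0.55 L ÷ 1000 = 2.62 g
casitone: 0.406 g per 100 mL × 550 mL ÷ 100 = 2.23 g
MOPS: 58.6 mmol/L × 209.3 g/mol × 0.55 L ÷ 1000 = 6.75 g

urea 1.38 g; sodium carbonate 2.62 g; casitone 2.23 g; MOPS 6.75 g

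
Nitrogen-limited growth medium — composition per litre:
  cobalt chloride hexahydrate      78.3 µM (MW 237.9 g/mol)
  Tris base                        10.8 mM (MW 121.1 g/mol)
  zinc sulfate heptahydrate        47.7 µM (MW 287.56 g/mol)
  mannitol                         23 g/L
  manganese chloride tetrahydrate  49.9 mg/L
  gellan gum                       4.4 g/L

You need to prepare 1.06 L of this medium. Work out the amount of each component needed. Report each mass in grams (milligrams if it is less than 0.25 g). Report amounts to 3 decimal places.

cobalt chloride hexahydrate 19.745 mg; Tris base 1.386 g; zinc sulfate heptahydrate 14.540 mg; mannitol 24.380 g; manganese chloride tetrahydrate 52.894 mg; gellan gum 4.664 g

Scale factor relative to 1 L: 1.06.
cobalt chloride hexahydrate: 78.3 µmol/L × 237.9 g/mol × 1.06 L ÷ 1000 = 19.745 mg
Tris base: 10.8 mmol/L × 121.1 g/mol × 1.06 L ÷ 1000 = 1.386 g
zinc sulfate heptahydrate: 47.7 µmol/L × 287.56 g/mol × 1.06 L ÷ 1000 = 14.540 mg
mannitol: 23 g/L × 1.06 L = 24.380 g
manganese chloride tetrahydrate: 49.9 mg/L × 1.06 L = 52.894 mg
gellan gum: 4.4 g/L × 1.06 L = 4.664 g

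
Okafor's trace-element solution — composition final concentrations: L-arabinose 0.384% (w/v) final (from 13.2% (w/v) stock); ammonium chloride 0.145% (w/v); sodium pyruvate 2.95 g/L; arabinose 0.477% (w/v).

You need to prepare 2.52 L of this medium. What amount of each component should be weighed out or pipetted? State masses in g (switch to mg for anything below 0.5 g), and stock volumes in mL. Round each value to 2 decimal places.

Scale factor relative to 1 L: 2.52.
L-arabinose: C1V1 = C2V2 → 0.384% ÷ 13.2% × 2520 mL = 73.31 mL
ammonium chloride: 0.145% w/v = 1.45 g/L → 1.45 × 2.52 L = 3.65 g
sodium pyruvate: 2.95 g/L × 2.52 L = 7.43 g
arabinose: 0.477 g per 100 mL × 2520 mL ÷ 100 = 12.02 g

L-arabinose 73.31 mL; ammonium chloride 3.65 g; sodium pyruvate 7.43 g; arabinose 12.02 g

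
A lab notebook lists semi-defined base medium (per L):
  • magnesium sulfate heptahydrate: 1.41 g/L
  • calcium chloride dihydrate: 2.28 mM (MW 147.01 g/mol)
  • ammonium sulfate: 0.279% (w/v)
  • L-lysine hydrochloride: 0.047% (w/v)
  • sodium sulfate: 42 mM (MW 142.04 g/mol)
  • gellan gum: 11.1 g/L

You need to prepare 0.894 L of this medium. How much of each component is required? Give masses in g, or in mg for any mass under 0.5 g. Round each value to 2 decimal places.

magnesium sulfate heptahydrate 1.26 g; calcium chloride dihydrate 299.65 mg; ammonium sulfate 2.49 g; L-lysine hydrochloride 420.18 mg; sodium sulfate 5.33 g; gellan gum 9.92 g

Working volume: 0.894 L.
magnesium sulfate heptahydrate: 1.41 g/L × 0.894 L = 1.26 g
calcium chloride dihydrate: 2.28 mmol/L × 147.01 mg/mmol × 0.894 L = 299.65 mg
ammonium sulfate: 0.279% w/v = 2.79 g/L → 2.79 × 0.894 L = 2.49 g
L-lysine hydrochloride: 0.047 g per 100 mL × 894 mL ÷ 100 = 0.42018 g = 420.18 mg
sodium sulfate: 42 mmol/L × 142.04 g/mol × 0.894 L ÷ 1000 = 5.33 g
gellan gum: 11.1 g/L × 0.894 L = 9.92 g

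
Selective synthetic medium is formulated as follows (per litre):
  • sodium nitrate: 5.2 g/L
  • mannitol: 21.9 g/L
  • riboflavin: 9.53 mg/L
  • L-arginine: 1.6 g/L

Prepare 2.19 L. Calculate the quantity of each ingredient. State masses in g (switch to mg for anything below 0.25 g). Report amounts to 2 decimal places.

sodium nitrate 11.39 g; mannitol 47.96 g; riboflavin 20.87 mg; L-arginine 3.50 g

Scale factor relative to 1 L: 2.19.
sodium nitrate: 5.2 g/L × 2.19 L = 11.39 g
mannitol: 21.9 g/L × 2.19 L = 47.96 g
riboflavin: 9.53 mg/L × 2.19 L = 20.87 mg
L-arginine: 1.6 g/L × 2.19 L = 3.50 g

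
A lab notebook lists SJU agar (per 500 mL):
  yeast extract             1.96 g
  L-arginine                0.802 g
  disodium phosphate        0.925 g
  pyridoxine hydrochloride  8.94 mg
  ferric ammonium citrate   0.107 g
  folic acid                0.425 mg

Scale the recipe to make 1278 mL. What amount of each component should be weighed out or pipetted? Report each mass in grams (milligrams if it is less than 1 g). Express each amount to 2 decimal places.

yeast extract 5.01 g; L-arginine 2.05 g; disodium phosphate 2.36 g; pyridoxine hydrochloride 22.85 mg; ferric ammonium citrate 273.49 mg; folic acid 1.09 mg

Scale factor = 1278 mL / 500 mL = 2.556.
yeast extract: 1.96 g × (1278 mL / 500 mL) = 5.01 g
L-arginine: 0.802 g × (1278 mL / 500 mL) = 2.05 g
disodium phosphate: 0.925 g × (1278 mL / 500 mL) = 2.36 g
pyridoxine hydrochloride: 8.94 mg × (1278 mL / 500 mL) = 22.85 mg
ferric ammonium citrate: 0.107 g × (1278 mL / 500 mL) = 0.273492 g = 273.49 mg
folic acid: 0.425 mg × (1278 mL / 500 mL) = 1.09 mg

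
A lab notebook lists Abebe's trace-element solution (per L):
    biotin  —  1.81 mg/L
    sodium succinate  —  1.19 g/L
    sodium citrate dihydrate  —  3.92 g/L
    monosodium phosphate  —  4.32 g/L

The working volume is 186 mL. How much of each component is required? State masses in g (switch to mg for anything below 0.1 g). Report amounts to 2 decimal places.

Working volume: 186 mL = 0.186 L.
biotin: 1.81 mg/L × 0.186 L = 0.34 mg
sodium succinate: 1.19 g/L × 0.186 L = 0.22 g
sodium citrate dihydrate: 3.92 g/L × 0.186 L = 0.73 g
monosodium phosphate: 4.32 g/L × 0.186 L = 0.80 g

biotin 0.34 mg; sodium succinate 0.22 g; sodium citrate dihydrate 0.73 g; monosodium phosphate 0.80 g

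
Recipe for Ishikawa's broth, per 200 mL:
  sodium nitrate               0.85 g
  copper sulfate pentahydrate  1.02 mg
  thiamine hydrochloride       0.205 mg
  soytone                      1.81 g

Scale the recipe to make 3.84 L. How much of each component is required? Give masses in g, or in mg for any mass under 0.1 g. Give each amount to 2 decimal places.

sodium nitrate 16.32 g; copper sulfate pentahydrate 19.58 mg; thiamine hydrochloride 3.94 mg; soytone 34.75 g

Scale factor = 3840 mL / 200 mL = 19.2.
sodium nitrate: 0.85 g × (3840 mL / 200 mL) = 16.32 g
copper sulfate pentahydrate: 1.02 mg × (3840 mL / 200 mL) = 19.58 mg
thiamine hydrochloride: 0.205 mg × (3840 mL / 200 mL) = 3.94 mg
soytone: 1.81 g × (3840 mL / 200 mL) = 34.75 g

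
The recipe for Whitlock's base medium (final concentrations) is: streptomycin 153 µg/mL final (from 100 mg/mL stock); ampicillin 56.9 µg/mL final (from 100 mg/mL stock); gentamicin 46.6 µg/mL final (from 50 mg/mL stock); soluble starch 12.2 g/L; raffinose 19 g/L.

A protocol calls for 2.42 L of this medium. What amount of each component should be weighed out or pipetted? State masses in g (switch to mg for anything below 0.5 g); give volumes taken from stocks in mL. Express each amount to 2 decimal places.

Working volume: 2.42 L.
streptomycin: C1V1 = C2V2 → 153 µg/mL × 2420 mL ÷ 100000 µg/mL = 3.70 mL
ampicillin: dilute stock: 56.9 µg/mL × 2420 mL ÷ 100000 µg/mL = 1.38 mL
gentamicin: dilute stock: 46.6 µg/mL × 2420 mL ÷ 50000 µg/mL = 2.26 mL
soluble starch: 12.2 g/L × 2.42 L = 29.52 g
raffinose: 19 g/L × 2.42 L = 45.98 g

streptomycin 3.70 mL; ampicillin 1.38 mL; gentamicin 2.26 mL; soluble starch 29.52 g; raffinose 45.98 g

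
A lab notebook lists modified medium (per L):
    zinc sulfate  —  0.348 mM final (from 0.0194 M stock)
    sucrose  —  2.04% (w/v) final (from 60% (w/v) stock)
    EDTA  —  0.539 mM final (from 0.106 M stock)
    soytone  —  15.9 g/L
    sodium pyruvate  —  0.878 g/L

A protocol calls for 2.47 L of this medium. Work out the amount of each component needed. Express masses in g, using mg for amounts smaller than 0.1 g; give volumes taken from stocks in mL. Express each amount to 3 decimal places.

zinc sulfate 44.307 mL; sucrose 83.980 mL; EDTA 12.560 mL; soytone 39.273 g; sodium pyruvate 2.169 g

Scale factor relative to 1 L: 2.47.
zinc sulfate: V = C2·V2/C1 = 0.348 mM × 2470 mL ÷ 19.4 mM = 44.307 mL
sucrose: dilute stock: 2.04% ÷ 60% × 2470 mL = 83.980 mL
EDTA: V = C2·V2/C1 = 0.539 mM × 2470 mL ÷ 106 mM = 12.560 mL
soytone: 15.9 g/L × 2.47 L = 39.273 g
sodium pyruvate: 0.878 g/L × 2.47 L = 2.169 g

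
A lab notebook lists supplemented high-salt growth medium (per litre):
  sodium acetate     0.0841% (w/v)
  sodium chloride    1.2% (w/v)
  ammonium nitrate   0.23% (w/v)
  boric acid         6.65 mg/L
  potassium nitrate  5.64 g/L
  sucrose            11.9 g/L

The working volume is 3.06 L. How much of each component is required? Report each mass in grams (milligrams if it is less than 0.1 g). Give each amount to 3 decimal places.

sodium acetate 2.573 g; sodium chloride 36.720 g; ammonium nitrate 7.038 g; boric acid 20.349 mg; potassium nitrate 17.258 g; sucrose 36.414 g

Scale factor relative to 1 L: 3.06.
sodium acetate: 0.0841 g per 100 mL × 3060 mL ÷ 100 = 2.573 g
sodium chloride: 1.2 g per 100 mL × 3060 mL ÷ 100 = 36.720 g
ammonium nitrate: 0.23 g per 100 mL × 3060 mL ÷ 100 = 7.038 g
boric acid: 6.65 mg/L × 3.06 L = 20.349 mg
potassium nitrate: 5.64 g/L × 3.06 L = 17.258 g
sucrose: 11.9 g/L × 3.06 L = 36.414 g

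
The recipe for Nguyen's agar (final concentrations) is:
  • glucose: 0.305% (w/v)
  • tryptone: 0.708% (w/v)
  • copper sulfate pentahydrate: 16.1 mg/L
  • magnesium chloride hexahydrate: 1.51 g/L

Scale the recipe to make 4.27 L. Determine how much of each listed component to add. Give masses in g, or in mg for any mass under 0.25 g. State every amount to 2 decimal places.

glucose 13.02 g; tryptone 30.23 g; copper sulfate pentahydrate 68.75 mg; magnesium chloride hexahydrate 6.45 g

Scale factor relative to 1 L: 4.27.
glucose: 0.305 g per 100 mL × 4270 mL ÷ 100 = 13.02 g
tryptone: 0.708 g per 100 mL × 4270 mL ÷ 100 = 30.23 g
copper sulfate pentahydrate: 16.1 mg/L × 4.27 L = 68.75 mg
magnesium chloride hexahydrate: 1.51 g/L × 4.27 L = 6.45 g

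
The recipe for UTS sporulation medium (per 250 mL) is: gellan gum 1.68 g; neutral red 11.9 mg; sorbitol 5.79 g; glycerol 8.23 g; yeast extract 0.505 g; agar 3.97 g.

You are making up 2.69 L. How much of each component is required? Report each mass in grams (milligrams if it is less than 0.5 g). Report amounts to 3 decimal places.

gellan gum 18.077 g; neutral red 128.044 mg; sorbitol 62.300 g; glycerol 88.555 g; yeast extract 5.434 g; agar 42.717 g

Ratio of target to recipe volume: 2690 / 250 = 10.76.
gellan gum: 1.68 g × (2690 mL / 250 mL) = 18.077 g
neutral red: 11.9 mg × (2690 mL / 250 mL) = 128.044 mg
sorbitol: 5.79 g × (2690 mL / 250 mL) = 62.300 g
glycerol: 8.23 g × (2690 mL / 250 mL) = 88.555 g
yeast extract: 0.505 g × (2690 mL / 250 mL) = 5.434 g
agar: 3.97 g × (2690 mL / 250 mL) = 42.717 g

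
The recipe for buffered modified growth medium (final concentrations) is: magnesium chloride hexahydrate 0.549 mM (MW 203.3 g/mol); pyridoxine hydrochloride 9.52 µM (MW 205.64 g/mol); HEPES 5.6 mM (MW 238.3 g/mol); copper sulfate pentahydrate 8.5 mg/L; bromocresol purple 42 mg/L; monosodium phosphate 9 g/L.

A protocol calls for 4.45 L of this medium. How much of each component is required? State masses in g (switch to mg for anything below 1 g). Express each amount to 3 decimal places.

magnesium chloride hexahydrate 496.672 mg; pyridoxine hydrochloride 8.712 mg; HEPES 5.938 g; copper sulfate pentahydrate 37.825 mg; bromocresol purple 186.900 mg; monosodium phosphate 40.050 g

Working volume: 4.45 L.
magnesium chloride hexahydrate: 0.549 mmol/L × 203.3 mg/mmol × 4.45 L = 496.672 mg
pyridoxine hydrochloride: 9.52 µmol/L × 205.64 g/mol × 4.45 L ÷ 1000 = 8.712 mg
HEPES: 5.6 mmol/L × 238.3 g/mol × 4.45 L ÷ 1000 = 5.938 g
copper sulfate pentahydrate: 8.5 mg/L × 4.45 L = 37.825 mg
bromocresol purple: 42 mg/L × 4.45 L = 186.900 mg
monosodium phosphate: 9 g/L × 4.45 L = 40.050 g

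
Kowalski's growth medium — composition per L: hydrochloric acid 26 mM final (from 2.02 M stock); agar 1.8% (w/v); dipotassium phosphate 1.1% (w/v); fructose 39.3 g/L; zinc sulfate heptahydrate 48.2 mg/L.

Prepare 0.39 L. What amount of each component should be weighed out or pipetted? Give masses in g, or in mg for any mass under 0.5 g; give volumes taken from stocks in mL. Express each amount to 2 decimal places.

hydrochloric acid 5.02 mL; agar 7.02 g; dipotassium phosphate 4.29 g; fructose 15.33 g; zinc sulfate heptahydrate 18.80 mg

Working volume: 0.39 L.
hydrochloric acid: dilute stock: 26 mM × 390 mL ÷ 2020 mM = 5.02 mL
agar: 1.8% w/v = 18 g/L → 18 × 0.39 L = 7.02 g
dipotassium phosphate: 1.1 g per 100 mL × 390 mL ÷ 100 = 4.29 g
fructose: 39.3 g/L × 0.39 L = 15.33 g
zinc sulfate heptahydrate: 48.2 mg/L × 0.39 L = 18.80 mg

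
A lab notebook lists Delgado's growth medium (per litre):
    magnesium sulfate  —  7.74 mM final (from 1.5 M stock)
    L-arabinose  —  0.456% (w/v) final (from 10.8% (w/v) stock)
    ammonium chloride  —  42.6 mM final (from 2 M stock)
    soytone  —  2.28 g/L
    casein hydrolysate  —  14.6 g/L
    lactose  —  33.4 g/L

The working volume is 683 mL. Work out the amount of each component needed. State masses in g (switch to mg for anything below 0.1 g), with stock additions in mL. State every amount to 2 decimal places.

Scale factor relative to 1 L: 0.683.
magnesium sulfate: C1V1 = C2V2 → 7.74 mM × 683 mL ÷ 1500 mM = 3.52 mL
L-arabinose: C1V1 = C2V2 → 0.456% ÷ 10.8% × 683 mL = 28.84 mL
ammonium chloride: C1V1 = C2V2 → 42.6 mM × 683 mL ÷ 2000 mM = 14.55 mL
soytone: 2.28 g/L × 0.683 L = 1.56 g
casein hydrolysate: 14.6 g/L × 0.683 L = 9.97 g
lactose: 33.4 g/L × 0.683 L = 22.81 g

magnesium sulfate 3.52 mL; L-arabinose 28.84 mL; ammonium chloride 14.55 mL; soytone 1.56 g; casein hydrolysate 9.97 g; lactose 22.81 g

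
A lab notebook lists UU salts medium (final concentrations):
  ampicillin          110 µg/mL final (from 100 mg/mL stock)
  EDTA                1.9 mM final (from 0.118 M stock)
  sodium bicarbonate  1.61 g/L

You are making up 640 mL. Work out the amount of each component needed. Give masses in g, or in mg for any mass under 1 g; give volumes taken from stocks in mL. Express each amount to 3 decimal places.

ampicillin 0.704 mL; EDTA 10.305 mL; sodium bicarbonate 1.030 g

Target volume = 640 mL = 0.64 L.
ampicillin: V = C2·V2/C1 = 110 µg/mL × 640 mL ÷ 100000 µg/mL = 0.704 mL
EDTA: V = C2·V2/C1 = 1.9 mM × 640 mL ÷ 118 mM = 10.305 mL
sodium bicarbonate: 1.61 g/L × 0.64 L = 1.030 g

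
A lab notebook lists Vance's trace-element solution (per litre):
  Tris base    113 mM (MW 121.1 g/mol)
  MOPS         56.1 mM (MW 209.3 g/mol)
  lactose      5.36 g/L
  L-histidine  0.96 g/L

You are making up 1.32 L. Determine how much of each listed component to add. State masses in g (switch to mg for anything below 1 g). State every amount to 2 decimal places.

Tris base 18.06 g; MOPS 15.50 g; lactose 7.08 g; L-histidine 1.27 g

Scale factor relative to 1 L: 1.32.
Tris base: 113 mmol/L × 121.1 g/mol × 1.32 L ÷ 1000 = 18.06 g
MOPS: 56.1 mmol/L × 209.3 g/mol × 1.32 L ÷ 1000 = 15.50 g
lactose: 5.36 g/L × 1.32 L = 7.08 g
L-histidine: 0.96 g/L × 1.32 L = 1.27 g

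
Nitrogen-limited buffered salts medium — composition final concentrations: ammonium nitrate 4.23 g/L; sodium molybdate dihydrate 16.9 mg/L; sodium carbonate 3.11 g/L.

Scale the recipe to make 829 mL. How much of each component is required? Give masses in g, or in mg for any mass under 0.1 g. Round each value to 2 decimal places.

Scale factor relative to 1 L: 0.829.
ammonium nitrate: 4.23 g/L × 0.829 L = 3.51 g
sodium molybdate dihydrate: 16.9 mg/L × 0.829 L = 14.01 mg
sodium carbonate: 3.11 g/L × 0.829 L = 2.58 g

ammonium nitrate 3.51 g; sodium molybdate dihydrate 14.01 mg; sodium carbonate 2.58 g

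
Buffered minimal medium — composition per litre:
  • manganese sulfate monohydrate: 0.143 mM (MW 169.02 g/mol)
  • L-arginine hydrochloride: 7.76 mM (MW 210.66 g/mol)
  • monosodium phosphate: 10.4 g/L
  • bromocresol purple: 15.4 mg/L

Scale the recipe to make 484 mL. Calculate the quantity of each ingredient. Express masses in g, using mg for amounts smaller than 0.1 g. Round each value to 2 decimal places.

manganese sulfate monohydrate 11.70 mg; L-arginine hydrochloride 0.79 g; monosodium phosphate 5.03 g; bromocresol purple 7.45 mg

Scale factor relative to 1 L: 0.484.
manganese sulfate monohydrate: 0.143 mmol/L × 169.02 mg/mmol × 0.484 L = 11.70 mg
L-arginine hydrochloride: 7.76 mmol/L × 210.66 g/mol × 0.484 L ÷ 1000 = 0.79 g
monosodium phosphate: 10.4 g/L × 0.484 L = 5.03 g
bromocresol purple: 15.4 mg/L × 0.484 L = 7.45 mg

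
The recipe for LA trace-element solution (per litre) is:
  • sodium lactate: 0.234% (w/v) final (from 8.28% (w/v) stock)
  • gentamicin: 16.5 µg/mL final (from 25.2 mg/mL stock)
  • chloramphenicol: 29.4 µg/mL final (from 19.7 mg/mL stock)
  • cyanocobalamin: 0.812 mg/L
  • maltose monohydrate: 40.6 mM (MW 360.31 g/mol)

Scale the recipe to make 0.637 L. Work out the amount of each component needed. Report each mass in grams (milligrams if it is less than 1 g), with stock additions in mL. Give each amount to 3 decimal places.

Working volume: 0.637 L.
sodium lactate: C1V1 = C2V2 → 0.234% ÷ 8.28% × 637 mL = 18.002 mL
gentamicin: V = C2·V2/C1 = 16.5 µg/mL × 637 mL ÷ 25200 µg/mL = 0.417 mL
chloramphenicol: V = C2·V2/C1 = 29.4 µg/mL × 637 mL ÷ 19700 µg/mL = 0.951 mL
cyanocobalamin: 0.812 mg/L × 0.637 L = 0.517 mg
maltose monohydrate: 40.6 mmol/L × 360.31 g/mol × 0.637 L ÷ 1000 = 9.318 g

sodium lactate 18.002 mL; gentamicin 0.417 mL; chloramphenicol 0.951 mL; cyanocobalamin 0.517 mg; maltose monohydrate 9.318 g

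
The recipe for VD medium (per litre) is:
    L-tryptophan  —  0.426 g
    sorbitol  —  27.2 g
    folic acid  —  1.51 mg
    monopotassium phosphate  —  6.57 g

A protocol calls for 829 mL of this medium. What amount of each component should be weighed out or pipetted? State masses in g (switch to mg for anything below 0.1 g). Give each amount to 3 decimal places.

Ratio of target to recipe volume: 829 / 1000 = 0.829.
L-tryptophan: 0.426 g × (829 mL / 1000 mL) = 0.353 g
sorbitol: 27.2 g × (829 mL / 1000 mL) = 22.549 g
folic acid: 1.51 mg × (829 mL / 1000 mL) = 1.252 mg
monopotassium phosphate: 6.57 g × (829 mL / 1000 mL) = 5.447 g

L-tryptophan 0.353 g; sorbitol 22.549 g; folic acid 1.252 mg; monopotassium phosphate 5.447 g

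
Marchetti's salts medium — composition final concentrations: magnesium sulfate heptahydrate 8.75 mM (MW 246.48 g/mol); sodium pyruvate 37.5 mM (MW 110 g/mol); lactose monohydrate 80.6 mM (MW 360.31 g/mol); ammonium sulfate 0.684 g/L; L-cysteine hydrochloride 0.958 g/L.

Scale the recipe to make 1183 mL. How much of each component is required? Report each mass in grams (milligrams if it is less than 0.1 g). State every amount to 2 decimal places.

magnesium sulfate heptahydrate 2.55 g; sodium pyruvate 4.88 g; lactose monohydrate 34.36 g; ammonium sulfate 0.81 g; L-cysteine hydrochloride 1.13 g

Scale factor relative to 1 L: 1.183.
magnesium sulfate heptahydrate: 8.75 mmol/L × 246.48 g/mol × 1.183 L ÷ 1000 = 2.55 g
sodium pyruvate: 37.5 mmol/L × 110 g/mol × 1.183 L ÷ 1000 = 4.88 g
lactose monohydrate: 80.6 mmol/L × 360.31 g/mol × 1.183 L ÷ 1000 = 34.36 g
ammonium sulfate: 0.684 g/L × 1.183 L = 0.81 g
L-cysteine hydrochloride: 0.958 g/L × 1.183 L = 1.13 g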